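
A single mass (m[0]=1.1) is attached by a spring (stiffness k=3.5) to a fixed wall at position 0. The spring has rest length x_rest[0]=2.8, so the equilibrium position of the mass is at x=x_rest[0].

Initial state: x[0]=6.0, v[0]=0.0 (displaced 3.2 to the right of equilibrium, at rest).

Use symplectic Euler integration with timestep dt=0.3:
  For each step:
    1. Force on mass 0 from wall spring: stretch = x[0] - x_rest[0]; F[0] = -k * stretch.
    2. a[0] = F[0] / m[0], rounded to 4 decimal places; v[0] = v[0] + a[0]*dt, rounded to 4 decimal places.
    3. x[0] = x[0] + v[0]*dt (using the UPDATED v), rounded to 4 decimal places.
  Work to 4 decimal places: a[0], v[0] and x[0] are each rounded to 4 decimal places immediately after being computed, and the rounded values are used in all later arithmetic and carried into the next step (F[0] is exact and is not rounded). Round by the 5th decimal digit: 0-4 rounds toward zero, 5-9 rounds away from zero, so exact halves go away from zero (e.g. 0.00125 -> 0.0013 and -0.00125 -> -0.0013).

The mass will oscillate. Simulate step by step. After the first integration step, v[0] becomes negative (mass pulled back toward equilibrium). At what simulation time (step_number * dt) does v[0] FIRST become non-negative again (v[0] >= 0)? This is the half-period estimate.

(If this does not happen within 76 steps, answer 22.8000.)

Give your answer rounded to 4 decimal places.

Answer: 1.8000

Derivation:
Step 0: x=[6.0000] v=[0.0000]
Step 1: x=[5.0837] v=[-3.0545]
Step 2: x=[3.5134] v=[-5.2344]
Step 3: x=[1.7388] v=[-5.9154]
Step 4: x=[0.2681] v=[-4.9025]
Step 5: x=[-0.4776] v=[-2.4857]
Step 6: x=[-0.2847] v=[0.6429]
First v>=0 after going negative at step 6, time=1.8000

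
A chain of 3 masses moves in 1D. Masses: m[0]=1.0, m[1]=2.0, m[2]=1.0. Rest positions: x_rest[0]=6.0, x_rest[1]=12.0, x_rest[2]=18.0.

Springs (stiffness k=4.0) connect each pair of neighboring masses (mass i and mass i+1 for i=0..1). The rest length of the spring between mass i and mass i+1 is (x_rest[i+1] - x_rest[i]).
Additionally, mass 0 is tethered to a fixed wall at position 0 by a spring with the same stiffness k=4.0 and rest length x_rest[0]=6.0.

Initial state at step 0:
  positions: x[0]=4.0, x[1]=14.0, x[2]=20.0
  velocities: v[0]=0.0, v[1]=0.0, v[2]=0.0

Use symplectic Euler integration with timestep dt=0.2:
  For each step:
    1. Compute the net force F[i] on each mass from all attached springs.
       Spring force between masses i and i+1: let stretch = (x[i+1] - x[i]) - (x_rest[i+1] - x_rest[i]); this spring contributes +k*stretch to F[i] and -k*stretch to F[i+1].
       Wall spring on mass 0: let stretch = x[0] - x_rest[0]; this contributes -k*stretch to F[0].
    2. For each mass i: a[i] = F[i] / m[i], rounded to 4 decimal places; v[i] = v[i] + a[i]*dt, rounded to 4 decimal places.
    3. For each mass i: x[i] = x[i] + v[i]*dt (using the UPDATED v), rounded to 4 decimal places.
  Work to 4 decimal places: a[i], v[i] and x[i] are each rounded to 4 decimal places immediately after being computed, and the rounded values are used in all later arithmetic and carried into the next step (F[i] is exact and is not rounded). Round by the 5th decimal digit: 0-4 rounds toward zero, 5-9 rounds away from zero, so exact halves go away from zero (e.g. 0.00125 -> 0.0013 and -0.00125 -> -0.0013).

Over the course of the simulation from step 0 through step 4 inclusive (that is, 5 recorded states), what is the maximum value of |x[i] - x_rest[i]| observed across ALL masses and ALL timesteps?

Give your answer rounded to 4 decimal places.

Step 0: x=[4.0000 14.0000 20.0000] v=[0.0000 0.0000 0.0000]
Step 1: x=[4.9600 13.6800 20.0000] v=[4.8000 -1.6000 0.0000]
Step 2: x=[6.5216 13.1680 19.9488] v=[7.8080 -2.5600 -0.2560]
Step 3: x=[8.1032 12.6668 19.7727] v=[7.9078 -2.5062 -0.8806]
Step 4: x=[9.1184 12.3689 19.4196] v=[5.0761 -1.4893 -1.7653]
Max displacement = 3.1184

Answer: 3.1184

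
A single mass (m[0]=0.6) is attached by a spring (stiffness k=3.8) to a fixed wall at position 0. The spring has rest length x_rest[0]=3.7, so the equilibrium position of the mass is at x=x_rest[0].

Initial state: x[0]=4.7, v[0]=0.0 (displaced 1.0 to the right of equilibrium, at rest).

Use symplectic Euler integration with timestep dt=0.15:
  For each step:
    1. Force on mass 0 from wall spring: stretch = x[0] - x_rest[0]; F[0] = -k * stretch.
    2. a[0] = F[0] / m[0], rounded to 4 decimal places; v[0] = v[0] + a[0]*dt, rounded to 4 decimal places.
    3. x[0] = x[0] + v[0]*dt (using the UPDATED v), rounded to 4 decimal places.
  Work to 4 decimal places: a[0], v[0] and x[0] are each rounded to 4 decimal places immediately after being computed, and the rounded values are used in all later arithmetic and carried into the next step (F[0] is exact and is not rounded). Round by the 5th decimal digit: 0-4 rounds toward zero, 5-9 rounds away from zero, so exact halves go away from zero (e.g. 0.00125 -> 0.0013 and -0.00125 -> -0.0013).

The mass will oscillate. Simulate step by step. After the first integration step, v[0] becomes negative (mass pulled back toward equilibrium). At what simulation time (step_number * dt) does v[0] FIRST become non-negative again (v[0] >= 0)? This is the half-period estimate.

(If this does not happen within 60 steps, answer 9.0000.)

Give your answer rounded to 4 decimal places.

Step 0: x=[4.7000] v=[0.0000]
Step 1: x=[4.5575] v=[-0.9500]
Step 2: x=[4.2928] v=[-1.7646]
Step 3: x=[3.9436] v=[-2.3278]
Step 4: x=[3.5597] v=[-2.5592]
Step 5: x=[3.1958] v=[-2.4259]
Step 6: x=[2.9038] v=[-1.9469]
Step 7: x=[2.7252] v=[-1.1905]
Step 8: x=[2.6855] v=[-0.2644]
Step 9: x=[2.7904] v=[0.6994]
First v>=0 after going negative at step 9, time=1.3500

Answer: 1.3500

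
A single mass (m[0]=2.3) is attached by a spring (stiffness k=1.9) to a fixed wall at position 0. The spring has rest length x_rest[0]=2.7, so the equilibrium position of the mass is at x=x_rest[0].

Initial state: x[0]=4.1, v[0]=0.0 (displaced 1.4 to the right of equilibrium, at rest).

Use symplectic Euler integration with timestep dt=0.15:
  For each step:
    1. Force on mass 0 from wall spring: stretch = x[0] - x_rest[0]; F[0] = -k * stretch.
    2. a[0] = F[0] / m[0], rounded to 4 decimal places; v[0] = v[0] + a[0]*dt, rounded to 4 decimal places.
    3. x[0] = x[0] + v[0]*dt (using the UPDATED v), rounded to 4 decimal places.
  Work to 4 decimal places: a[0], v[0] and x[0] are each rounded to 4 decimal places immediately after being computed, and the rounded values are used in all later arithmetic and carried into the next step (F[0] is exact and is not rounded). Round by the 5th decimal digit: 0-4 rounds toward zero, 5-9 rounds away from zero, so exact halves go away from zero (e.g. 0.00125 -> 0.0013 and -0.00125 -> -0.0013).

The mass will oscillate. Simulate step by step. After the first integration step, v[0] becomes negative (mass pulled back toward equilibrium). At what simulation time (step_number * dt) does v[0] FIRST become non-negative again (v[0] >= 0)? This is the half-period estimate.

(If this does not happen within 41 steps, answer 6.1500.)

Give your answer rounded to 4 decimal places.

Answer: 3.6000

Derivation:
Step 0: x=[4.1000] v=[0.0000]
Step 1: x=[4.0740] v=[-0.1735]
Step 2: x=[4.0224] v=[-0.3438]
Step 3: x=[3.9462] v=[-0.5077]
Step 4: x=[3.8469] v=[-0.6621]
Step 5: x=[3.7263] v=[-0.8042]
Step 6: x=[3.5866] v=[-0.9314]
Step 7: x=[3.4304] v=[-1.0413]
Step 8: x=[3.2606] v=[-1.1318]
Step 9: x=[3.0804] v=[-1.2013]
Step 10: x=[2.8931] v=[-1.2484]
Step 11: x=[2.7023] v=[-1.2723]
Step 12: x=[2.5114] v=[-1.2726]
Step 13: x=[2.3240] v=[-1.2492]
Step 14: x=[2.1436] v=[-1.2026]
Step 15: x=[1.9735] v=[-1.1337]
Step 16: x=[1.8169] v=[-1.0437]
Step 17: x=[1.6768] v=[-0.9343]
Step 18: x=[1.5557] v=[-0.8075]
Step 19: x=[1.4558] v=[-0.6657]
Step 20: x=[1.3791] v=[-0.5115]
Step 21: x=[1.3269] v=[-0.3478]
Step 22: x=[1.3002] v=[-0.1777]
Step 23: x=[1.2996] v=[-0.0042]
Step 24: x=[1.3250] v=[0.1693]
First v>=0 after going negative at step 24, time=3.6000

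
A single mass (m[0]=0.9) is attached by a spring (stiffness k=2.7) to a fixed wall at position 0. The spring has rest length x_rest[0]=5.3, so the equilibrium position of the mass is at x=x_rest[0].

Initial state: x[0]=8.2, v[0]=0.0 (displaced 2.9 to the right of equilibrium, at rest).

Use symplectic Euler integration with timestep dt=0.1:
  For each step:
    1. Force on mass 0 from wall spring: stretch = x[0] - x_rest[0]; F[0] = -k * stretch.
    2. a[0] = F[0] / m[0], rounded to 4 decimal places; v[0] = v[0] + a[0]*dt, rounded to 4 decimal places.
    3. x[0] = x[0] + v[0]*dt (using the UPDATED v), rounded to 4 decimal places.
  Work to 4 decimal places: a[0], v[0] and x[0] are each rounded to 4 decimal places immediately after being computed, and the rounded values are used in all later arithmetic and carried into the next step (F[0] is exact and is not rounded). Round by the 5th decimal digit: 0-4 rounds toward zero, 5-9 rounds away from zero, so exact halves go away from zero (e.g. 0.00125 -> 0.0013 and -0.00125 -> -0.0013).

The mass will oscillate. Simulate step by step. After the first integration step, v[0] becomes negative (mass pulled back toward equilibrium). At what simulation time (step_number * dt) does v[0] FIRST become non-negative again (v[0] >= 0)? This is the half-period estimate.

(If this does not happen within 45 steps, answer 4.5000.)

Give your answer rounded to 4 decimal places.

Step 0: x=[8.2000] v=[0.0000]
Step 1: x=[8.1130] v=[-0.8700]
Step 2: x=[7.9416] v=[-1.7139]
Step 3: x=[7.6910] v=[-2.5064]
Step 4: x=[7.3686] v=[-3.2237]
Step 5: x=[6.9842] v=[-3.8443]
Step 6: x=[6.5492] v=[-4.3496]
Step 7: x=[6.0768] v=[-4.7244]
Step 8: x=[5.5811] v=[-4.9574]
Step 9: x=[5.0769] v=[-5.0417]
Step 10: x=[4.5794] v=[-4.9748]
Step 11: x=[4.1035] v=[-4.7586]
Step 12: x=[3.6635] v=[-4.3997]
Step 13: x=[3.2726] v=[-3.9088]
Step 14: x=[2.9425] v=[-3.3006]
Step 15: x=[2.6832] v=[-2.5934]
Step 16: x=[2.5024] v=[-1.8084]
Step 17: x=[2.4055] v=[-0.9691]
Step 18: x=[2.3954] v=[-0.1008]
Step 19: x=[2.4725] v=[0.7706]
First v>=0 after going negative at step 19, time=1.9000

Answer: 1.9000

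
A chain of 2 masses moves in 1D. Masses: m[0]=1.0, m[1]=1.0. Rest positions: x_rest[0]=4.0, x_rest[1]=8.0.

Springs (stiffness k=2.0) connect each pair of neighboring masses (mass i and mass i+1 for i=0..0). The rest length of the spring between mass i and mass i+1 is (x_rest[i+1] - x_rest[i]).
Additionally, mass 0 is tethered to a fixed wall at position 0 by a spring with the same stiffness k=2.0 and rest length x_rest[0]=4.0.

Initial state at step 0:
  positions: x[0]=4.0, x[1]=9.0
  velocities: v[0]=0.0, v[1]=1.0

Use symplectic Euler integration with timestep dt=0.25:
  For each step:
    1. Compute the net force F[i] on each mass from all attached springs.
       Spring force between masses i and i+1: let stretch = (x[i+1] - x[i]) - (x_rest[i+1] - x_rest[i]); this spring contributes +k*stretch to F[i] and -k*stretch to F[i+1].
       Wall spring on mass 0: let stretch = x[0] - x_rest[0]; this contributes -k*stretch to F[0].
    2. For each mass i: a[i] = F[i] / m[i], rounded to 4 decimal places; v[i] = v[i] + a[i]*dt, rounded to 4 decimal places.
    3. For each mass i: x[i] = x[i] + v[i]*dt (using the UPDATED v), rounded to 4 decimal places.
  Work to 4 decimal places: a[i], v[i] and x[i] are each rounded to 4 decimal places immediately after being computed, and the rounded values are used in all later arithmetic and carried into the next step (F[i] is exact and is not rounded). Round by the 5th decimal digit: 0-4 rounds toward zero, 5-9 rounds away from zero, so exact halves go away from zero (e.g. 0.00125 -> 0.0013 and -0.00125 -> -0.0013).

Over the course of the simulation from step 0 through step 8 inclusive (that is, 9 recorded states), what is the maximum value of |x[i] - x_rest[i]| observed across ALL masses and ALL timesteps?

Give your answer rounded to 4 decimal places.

Answer: 1.1250

Derivation:
Step 0: x=[4.0000 9.0000] v=[0.0000 1.0000]
Step 1: x=[4.1250 9.1250] v=[0.5000 0.5000]
Step 2: x=[4.3594 9.1250] v=[0.9375 0.0000]
Step 3: x=[4.6446 9.0293] v=[1.1406 -0.3828]
Step 4: x=[4.8973 8.8855] v=[1.0107 -0.5752]
Step 5: x=[5.0364 8.7432] v=[0.5562 -0.5693]
Step 6: x=[5.0093 8.6375] v=[-0.1086 -0.4227]
Step 7: x=[4.8095 8.5783] v=[-0.7992 -0.2368]
Step 8: x=[4.4796 8.5480] v=[-1.3196 -0.1212]
Max displacement = 1.1250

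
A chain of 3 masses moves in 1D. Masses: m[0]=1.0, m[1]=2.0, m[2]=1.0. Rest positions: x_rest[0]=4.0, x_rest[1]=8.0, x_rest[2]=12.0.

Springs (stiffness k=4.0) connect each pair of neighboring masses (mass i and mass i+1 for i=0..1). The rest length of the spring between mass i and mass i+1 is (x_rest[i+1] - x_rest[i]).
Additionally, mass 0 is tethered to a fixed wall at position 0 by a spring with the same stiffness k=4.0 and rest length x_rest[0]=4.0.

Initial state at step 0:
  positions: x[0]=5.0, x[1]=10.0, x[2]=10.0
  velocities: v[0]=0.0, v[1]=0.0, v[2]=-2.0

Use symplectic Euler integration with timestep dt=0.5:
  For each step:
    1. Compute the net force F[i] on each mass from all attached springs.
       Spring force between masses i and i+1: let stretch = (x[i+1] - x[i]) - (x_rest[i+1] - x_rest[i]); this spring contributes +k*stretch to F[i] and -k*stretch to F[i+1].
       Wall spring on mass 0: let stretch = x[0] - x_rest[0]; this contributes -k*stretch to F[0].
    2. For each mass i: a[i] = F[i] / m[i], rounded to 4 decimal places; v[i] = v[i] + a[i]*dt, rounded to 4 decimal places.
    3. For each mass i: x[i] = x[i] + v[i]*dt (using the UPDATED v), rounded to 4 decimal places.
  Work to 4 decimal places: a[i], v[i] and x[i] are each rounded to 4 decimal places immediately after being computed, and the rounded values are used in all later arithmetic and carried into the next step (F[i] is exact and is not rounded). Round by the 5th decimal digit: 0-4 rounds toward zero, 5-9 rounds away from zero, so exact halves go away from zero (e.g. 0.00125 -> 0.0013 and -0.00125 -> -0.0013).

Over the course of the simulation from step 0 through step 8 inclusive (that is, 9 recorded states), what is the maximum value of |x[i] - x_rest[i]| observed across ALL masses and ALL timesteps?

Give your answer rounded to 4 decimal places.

Answer: 3.2500

Derivation:
Step 0: x=[5.0000 10.0000 10.0000] v=[0.0000 0.0000 -2.0000]
Step 1: x=[5.0000 7.5000 13.0000] v=[0.0000 -5.0000 6.0000]
Step 2: x=[2.5000 6.5000 14.5000] v=[-5.0000 -2.0000 3.0000]
Step 3: x=[1.5000 7.5000 12.0000] v=[-2.0000 2.0000 -5.0000]
Step 4: x=[5.0000 7.7500 9.0000] v=[7.0000 0.5000 -6.0000]
Step 5: x=[6.2500 7.2500 8.7500] v=[2.5000 -1.0000 -0.5000]
Step 6: x=[2.2500 7.0000 11.0000] v=[-8.0000 -0.5000 4.5000]
Step 7: x=[0.7500 6.3750 13.2500] v=[-3.0000 -1.2500 4.5000]
Step 8: x=[4.1250 6.3750 12.6250] v=[6.7500 0.0000 -1.2500]
Max displacement = 3.2500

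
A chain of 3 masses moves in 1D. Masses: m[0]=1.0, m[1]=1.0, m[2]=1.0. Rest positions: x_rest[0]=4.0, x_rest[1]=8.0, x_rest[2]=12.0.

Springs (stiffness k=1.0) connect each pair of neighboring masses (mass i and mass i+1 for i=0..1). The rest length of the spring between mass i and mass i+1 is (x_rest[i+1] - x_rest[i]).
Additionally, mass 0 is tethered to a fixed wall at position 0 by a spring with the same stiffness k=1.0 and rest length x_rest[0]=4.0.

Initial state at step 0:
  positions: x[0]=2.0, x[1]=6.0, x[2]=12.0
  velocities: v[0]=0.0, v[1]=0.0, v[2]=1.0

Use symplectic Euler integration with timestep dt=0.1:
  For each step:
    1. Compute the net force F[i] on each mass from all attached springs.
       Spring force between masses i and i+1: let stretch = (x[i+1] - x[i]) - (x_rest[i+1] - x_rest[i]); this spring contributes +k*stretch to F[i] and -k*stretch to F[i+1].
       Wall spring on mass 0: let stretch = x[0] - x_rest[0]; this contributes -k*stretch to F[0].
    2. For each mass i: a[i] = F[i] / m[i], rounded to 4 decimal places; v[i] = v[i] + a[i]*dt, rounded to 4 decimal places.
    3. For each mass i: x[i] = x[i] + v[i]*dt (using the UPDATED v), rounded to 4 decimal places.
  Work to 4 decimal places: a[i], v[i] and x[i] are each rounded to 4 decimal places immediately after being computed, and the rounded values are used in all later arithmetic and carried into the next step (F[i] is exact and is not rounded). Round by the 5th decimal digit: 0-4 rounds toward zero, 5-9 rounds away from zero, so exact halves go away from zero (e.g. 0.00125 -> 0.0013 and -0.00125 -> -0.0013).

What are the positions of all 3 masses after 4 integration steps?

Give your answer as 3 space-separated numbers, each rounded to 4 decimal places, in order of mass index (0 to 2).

Step 0: x=[2.0000 6.0000 12.0000] v=[0.0000 0.0000 1.0000]
Step 1: x=[2.0200 6.0200 12.0800] v=[0.2000 0.2000 0.8000]
Step 2: x=[2.0598 6.0606 12.1394] v=[0.3980 0.4060 0.5940]
Step 3: x=[2.1190 6.1220 12.1780] v=[0.5921 0.6138 0.3861]
Step 4: x=[2.1971 6.2039 12.1961] v=[0.7805 0.8191 0.1805]

Answer: 2.1971 6.2039 12.1961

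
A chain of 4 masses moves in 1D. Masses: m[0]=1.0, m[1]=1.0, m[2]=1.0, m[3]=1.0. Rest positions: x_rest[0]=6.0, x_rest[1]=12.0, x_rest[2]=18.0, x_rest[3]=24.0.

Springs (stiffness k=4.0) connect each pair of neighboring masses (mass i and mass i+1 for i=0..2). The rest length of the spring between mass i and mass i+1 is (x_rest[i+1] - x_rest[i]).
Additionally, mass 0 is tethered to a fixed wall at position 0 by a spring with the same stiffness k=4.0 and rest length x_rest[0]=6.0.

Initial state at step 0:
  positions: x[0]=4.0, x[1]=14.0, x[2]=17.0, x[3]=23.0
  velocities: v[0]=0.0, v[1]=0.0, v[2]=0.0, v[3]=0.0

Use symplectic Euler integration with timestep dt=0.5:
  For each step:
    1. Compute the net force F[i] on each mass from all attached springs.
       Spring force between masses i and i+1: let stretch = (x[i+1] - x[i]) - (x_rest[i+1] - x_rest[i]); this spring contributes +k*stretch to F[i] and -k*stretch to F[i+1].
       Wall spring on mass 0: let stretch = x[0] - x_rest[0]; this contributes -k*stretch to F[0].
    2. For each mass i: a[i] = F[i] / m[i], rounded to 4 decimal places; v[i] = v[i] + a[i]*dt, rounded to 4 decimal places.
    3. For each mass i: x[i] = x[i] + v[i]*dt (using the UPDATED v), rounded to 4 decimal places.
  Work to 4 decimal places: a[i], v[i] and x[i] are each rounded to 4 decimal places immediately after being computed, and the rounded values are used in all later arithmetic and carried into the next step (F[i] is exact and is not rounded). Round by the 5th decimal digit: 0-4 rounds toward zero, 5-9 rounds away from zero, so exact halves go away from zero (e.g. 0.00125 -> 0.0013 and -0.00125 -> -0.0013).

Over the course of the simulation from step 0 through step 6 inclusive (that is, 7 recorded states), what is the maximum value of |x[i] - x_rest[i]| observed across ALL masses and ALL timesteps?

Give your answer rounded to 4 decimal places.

Step 0: x=[4.0000 14.0000 17.0000 23.0000] v=[0.0000 0.0000 0.0000 0.0000]
Step 1: x=[10.0000 7.0000 20.0000 23.0000] v=[12.0000 -14.0000 6.0000 0.0000]
Step 2: x=[3.0000 16.0000 13.0000 26.0000] v=[-14.0000 18.0000 -14.0000 6.0000]
Step 3: x=[6.0000 9.0000 22.0000 22.0000] v=[6.0000 -14.0000 18.0000 -8.0000]
Step 4: x=[6.0000 12.0000 18.0000 24.0000] v=[0.0000 6.0000 -8.0000 4.0000]
Step 5: x=[6.0000 15.0000 14.0000 26.0000] v=[0.0000 6.0000 -8.0000 4.0000]
Step 6: x=[9.0000 8.0000 23.0000 22.0000] v=[6.0000 -14.0000 18.0000 -8.0000]
Max displacement = 5.0000

Answer: 5.0000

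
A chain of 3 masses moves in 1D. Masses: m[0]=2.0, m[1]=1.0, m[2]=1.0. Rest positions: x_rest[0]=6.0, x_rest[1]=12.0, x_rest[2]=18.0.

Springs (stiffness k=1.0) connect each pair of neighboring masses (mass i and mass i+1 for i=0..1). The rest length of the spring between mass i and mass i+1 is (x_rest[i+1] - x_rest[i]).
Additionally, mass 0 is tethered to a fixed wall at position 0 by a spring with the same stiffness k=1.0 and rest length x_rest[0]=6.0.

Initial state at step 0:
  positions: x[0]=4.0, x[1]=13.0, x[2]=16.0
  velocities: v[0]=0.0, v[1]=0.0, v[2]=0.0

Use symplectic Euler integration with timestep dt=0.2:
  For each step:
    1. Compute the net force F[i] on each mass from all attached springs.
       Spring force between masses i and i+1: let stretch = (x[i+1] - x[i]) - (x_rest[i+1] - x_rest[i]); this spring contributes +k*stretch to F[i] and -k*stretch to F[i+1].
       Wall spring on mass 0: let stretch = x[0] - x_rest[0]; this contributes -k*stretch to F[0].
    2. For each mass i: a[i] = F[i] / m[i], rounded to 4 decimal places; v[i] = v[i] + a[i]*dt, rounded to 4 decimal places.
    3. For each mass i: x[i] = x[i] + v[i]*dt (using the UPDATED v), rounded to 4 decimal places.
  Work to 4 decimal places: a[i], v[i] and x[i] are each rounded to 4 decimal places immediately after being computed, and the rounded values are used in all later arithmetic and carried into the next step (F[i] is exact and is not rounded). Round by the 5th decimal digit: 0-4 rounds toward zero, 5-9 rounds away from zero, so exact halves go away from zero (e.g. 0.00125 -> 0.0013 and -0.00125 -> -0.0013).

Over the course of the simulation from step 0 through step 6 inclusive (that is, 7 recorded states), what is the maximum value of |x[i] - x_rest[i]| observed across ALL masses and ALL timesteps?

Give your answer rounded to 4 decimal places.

Answer: 2.3304

Derivation:
Step 0: x=[4.0000 13.0000 16.0000] v=[0.0000 0.0000 0.0000]
Step 1: x=[4.1000 12.7600 16.1200] v=[0.5000 -1.2000 0.6000]
Step 2: x=[4.2912 12.3080 16.3456] v=[0.9560 -2.2600 1.1280]
Step 3: x=[4.5569 11.6968 16.6497] v=[1.3286 -3.0558 1.5205]
Step 4: x=[4.8743 10.9982 16.9957] v=[1.5869 -3.4932 1.7299]
Step 5: x=[5.2167 10.2945 17.3418] v=[1.7119 -3.5185 1.7304]
Step 6: x=[5.5563 9.6696 17.6460] v=[1.6980 -3.1246 1.5209]
Max displacement = 2.3304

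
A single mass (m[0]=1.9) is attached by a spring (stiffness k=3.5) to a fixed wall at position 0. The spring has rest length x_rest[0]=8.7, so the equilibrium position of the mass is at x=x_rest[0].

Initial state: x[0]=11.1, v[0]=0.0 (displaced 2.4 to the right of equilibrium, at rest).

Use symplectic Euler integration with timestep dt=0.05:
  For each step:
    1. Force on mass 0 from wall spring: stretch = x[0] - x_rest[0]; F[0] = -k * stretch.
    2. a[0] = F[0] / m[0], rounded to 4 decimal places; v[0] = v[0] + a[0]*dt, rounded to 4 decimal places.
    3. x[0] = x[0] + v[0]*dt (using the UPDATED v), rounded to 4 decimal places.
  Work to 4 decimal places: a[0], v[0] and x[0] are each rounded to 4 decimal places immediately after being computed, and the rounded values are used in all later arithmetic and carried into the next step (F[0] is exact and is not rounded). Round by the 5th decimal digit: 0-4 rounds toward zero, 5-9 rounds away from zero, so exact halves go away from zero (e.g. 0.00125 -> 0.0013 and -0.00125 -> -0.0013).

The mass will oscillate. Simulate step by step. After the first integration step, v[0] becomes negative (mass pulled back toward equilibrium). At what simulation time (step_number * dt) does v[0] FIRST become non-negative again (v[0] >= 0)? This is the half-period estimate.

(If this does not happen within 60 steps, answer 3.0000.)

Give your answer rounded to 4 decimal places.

Answer: 2.3500

Derivation:
Step 0: x=[11.1000] v=[0.0000]
Step 1: x=[11.0889] v=[-0.2211]
Step 2: x=[11.0668] v=[-0.4411]
Step 3: x=[11.0338] v=[-0.6591]
Step 4: x=[10.9901] v=[-0.8741]
Step 5: x=[10.9359] v=[-1.0850]
Step 6: x=[10.8714] v=[-1.2909]
Step 7: x=[10.7969] v=[-1.4909]
Step 8: x=[10.7127] v=[-1.6840]
Step 9: x=[10.6192] v=[-1.8694]
Step 10: x=[10.5169] v=[-2.0462]
Step 11: x=[10.4062] v=[-2.2135]
Step 12: x=[10.2877] v=[-2.3707]
Step 13: x=[10.1619] v=[-2.5169]
Step 14: x=[10.0293] v=[-2.6516]
Step 15: x=[9.8906] v=[-2.7740]
Step 16: x=[9.7464] v=[-2.8837]
Step 17: x=[9.5974] v=[-2.9801]
Step 18: x=[9.4443] v=[-3.0628]
Step 19: x=[9.2877] v=[-3.1314]
Step 20: x=[9.1284] v=[-3.1855]
Step 21: x=[8.9672] v=[-3.2250]
Step 22: x=[8.8047] v=[-3.2496]
Step 23: x=[8.6417] v=[-3.2592]
Step 24: x=[8.4790] v=[-3.2538]
Step 25: x=[8.3173] v=[-3.2334]
Step 26: x=[8.1574] v=[-3.1982]
Step 27: x=[8.0000] v=[-3.1482]
Step 28: x=[7.8458] v=[-3.0837]
Step 29: x=[7.6956] v=[-3.0050]
Step 30: x=[7.5500] v=[-2.9125]
Step 31: x=[7.4097] v=[-2.8066]
Step 32: x=[7.2753] v=[-2.6878]
Step 33: x=[7.1475] v=[-2.5566]
Step 34: x=[7.0268] v=[-2.4136]
Step 35: x=[6.9138] v=[-2.2595]
Step 36: x=[6.8091] v=[-2.0950]
Step 37: x=[6.7131] v=[-1.9208]
Step 38: x=[6.6262] v=[-1.7378]
Step 39: x=[6.5489] v=[-1.5468]
Step 40: x=[6.4815] v=[-1.3487]
Step 41: x=[6.4243] v=[-1.1444]
Step 42: x=[6.3776] v=[-0.9348]
Step 43: x=[6.3416] v=[-0.7209]
Step 44: x=[6.3164] v=[-0.5037]
Step 45: x=[6.3022] v=[-0.2842]
Step 46: x=[6.2990] v=[-0.0634]
Step 47: x=[6.3069] v=[0.1577]
First v>=0 after going negative at step 47, time=2.3500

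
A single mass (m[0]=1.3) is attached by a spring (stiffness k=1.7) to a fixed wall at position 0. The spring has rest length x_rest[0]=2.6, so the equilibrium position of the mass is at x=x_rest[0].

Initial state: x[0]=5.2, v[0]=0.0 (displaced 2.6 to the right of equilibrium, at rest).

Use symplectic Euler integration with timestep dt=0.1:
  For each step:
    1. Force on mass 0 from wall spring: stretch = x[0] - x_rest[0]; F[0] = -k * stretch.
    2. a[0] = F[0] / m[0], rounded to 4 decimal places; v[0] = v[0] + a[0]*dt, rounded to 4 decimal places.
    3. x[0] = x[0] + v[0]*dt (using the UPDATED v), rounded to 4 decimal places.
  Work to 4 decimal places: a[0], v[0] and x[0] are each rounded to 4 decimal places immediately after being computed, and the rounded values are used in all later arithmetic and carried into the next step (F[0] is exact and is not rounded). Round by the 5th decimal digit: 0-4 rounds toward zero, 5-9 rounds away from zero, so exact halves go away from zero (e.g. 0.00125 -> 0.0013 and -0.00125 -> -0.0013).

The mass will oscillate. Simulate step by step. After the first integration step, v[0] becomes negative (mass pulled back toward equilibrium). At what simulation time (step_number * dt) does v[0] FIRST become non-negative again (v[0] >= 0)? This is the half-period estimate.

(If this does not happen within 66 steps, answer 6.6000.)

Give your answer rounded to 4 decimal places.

Step 0: x=[5.2000] v=[0.0000]
Step 1: x=[5.1660] v=[-0.3400]
Step 2: x=[5.0984] v=[-0.6756]
Step 3: x=[4.9982] v=[-1.0023]
Step 4: x=[4.8666] v=[-1.3159]
Step 5: x=[4.7054] v=[-1.6123]
Step 6: x=[4.5166] v=[-1.8876]
Step 7: x=[4.3028] v=[-2.1382]
Step 8: x=[4.0667] v=[-2.3609]
Step 9: x=[3.8114] v=[-2.5527]
Step 10: x=[3.5403] v=[-2.7111]
Step 11: x=[3.2569] v=[-2.8341]
Step 12: x=[2.9649] v=[-2.9200]
Step 13: x=[2.6681] v=[-2.9677]
Step 14: x=[2.3704] v=[-2.9766]
Step 15: x=[2.0757] v=[-2.9466]
Step 16: x=[1.7879] v=[-2.8780]
Step 17: x=[1.5107] v=[-2.7718]
Step 18: x=[1.2478] v=[-2.6294]
Step 19: x=[1.0025] v=[-2.4526]
Step 20: x=[0.7781] v=[-2.2437]
Step 21: x=[0.5776] v=[-2.0055]
Step 22: x=[0.4035] v=[-1.7410]
Step 23: x=[0.2581] v=[-1.4538]
Step 24: x=[0.1433] v=[-1.1476]
Step 25: x=[0.0607] v=[-0.8263]
Step 26: x=[0.0113] v=[-0.4942]
Step 27: x=[-0.0043] v=[-0.1557]
Step 28: x=[0.0142] v=[0.1849]
First v>=0 after going negative at step 28, time=2.8000

Answer: 2.8000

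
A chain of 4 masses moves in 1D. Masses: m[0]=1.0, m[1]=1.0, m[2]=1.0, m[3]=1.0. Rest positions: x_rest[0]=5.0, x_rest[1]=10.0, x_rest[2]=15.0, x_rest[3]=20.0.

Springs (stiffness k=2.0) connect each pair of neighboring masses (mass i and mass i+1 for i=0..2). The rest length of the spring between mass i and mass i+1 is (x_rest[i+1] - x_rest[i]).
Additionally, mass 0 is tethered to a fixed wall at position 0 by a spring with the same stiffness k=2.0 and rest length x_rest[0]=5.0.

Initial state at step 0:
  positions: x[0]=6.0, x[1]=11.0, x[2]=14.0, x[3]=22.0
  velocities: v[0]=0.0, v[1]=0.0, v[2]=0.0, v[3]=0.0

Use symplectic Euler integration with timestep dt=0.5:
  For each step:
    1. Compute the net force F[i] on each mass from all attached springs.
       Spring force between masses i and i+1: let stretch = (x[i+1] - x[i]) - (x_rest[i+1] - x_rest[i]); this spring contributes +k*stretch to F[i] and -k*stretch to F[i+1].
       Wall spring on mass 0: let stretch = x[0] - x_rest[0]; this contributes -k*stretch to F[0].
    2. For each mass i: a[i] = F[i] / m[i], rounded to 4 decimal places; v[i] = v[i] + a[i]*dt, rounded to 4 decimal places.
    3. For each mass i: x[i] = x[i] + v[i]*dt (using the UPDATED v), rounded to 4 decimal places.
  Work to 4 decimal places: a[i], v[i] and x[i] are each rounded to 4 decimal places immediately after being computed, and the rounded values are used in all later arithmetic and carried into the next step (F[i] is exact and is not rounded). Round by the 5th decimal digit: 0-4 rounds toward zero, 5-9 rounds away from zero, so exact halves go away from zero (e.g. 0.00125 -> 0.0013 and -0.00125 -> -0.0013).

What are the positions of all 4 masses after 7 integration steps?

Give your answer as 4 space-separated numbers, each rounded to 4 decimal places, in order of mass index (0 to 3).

Answer: 4.0079 10.0704 15.7266 19.0782

Derivation:
Step 0: x=[6.0000 11.0000 14.0000 22.0000] v=[0.0000 0.0000 0.0000 0.0000]
Step 1: x=[5.5000 10.0000 16.5000 20.5000] v=[-1.0000 -2.0000 5.0000 -3.0000]
Step 2: x=[4.5000 10.0000 17.7500 19.5000] v=[-2.0000 0.0000 2.5000 -2.0000]
Step 3: x=[4.0000 11.1250 16.0000 20.1250] v=[-1.0000 2.2500 -3.5000 1.2500]
Step 4: x=[5.0625 11.1250 13.8750 21.1875] v=[2.1250 0.0000 -4.2500 2.1250]
Step 5: x=[6.6250 9.4688 14.0313 21.0938] v=[3.1250 -3.3125 0.3125 -0.1875]
Step 6: x=[6.2969 8.6719 15.4376 19.9688] v=[-0.6562 -1.5938 2.8125 -2.2500]
Step 7: x=[4.0079 10.0704 15.7266 19.0782] v=[-4.5781 2.7969 0.5780 -1.7812]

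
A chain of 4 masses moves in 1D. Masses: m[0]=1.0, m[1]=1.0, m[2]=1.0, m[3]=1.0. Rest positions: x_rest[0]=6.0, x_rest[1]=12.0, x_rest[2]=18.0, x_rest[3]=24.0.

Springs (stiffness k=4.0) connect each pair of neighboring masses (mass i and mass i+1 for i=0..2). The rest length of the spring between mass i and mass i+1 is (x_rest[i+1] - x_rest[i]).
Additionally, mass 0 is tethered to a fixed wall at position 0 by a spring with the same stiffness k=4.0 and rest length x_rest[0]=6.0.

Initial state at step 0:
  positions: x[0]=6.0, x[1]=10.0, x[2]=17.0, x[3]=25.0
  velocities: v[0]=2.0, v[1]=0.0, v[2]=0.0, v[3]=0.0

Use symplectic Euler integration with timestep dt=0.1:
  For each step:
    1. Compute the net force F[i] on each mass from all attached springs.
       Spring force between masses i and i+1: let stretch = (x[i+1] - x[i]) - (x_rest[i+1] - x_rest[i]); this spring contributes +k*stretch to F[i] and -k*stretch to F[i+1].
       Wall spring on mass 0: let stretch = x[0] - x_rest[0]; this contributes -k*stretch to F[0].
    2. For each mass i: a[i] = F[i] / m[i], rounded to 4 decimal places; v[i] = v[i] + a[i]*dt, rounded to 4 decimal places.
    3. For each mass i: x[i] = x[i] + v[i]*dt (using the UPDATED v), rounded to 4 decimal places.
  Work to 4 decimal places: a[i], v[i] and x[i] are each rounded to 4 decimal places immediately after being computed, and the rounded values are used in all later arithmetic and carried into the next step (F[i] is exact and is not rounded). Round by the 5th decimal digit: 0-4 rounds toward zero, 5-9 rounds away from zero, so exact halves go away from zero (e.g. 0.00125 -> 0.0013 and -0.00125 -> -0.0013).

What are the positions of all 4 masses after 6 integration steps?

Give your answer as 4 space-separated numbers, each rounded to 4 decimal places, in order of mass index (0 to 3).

Step 0: x=[6.0000 10.0000 17.0000 25.0000] v=[2.0000 0.0000 0.0000 0.0000]
Step 1: x=[6.1200 10.1200 17.0400 24.9200] v=[1.2000 1.2000 0.4000 -0.8000]
Step 2: x=[6.1552 10.3568 17.1184 24.7648] v=[0.3520 2.3680 0.7840 -1.5520]
Step 3: x=[6.1123 10.6960 17.2322 24.5437] v=[-0.4294 3.3920 1.1379 -2.2106]
Step 4: x=[6.0082 11.1133 17.3770 24.2702] v=[-1.0408 4.1730 1.4480 -2.7352]
Step 5: x=[5.8680 11.5769 17.5470 23.9610] v=[-1.4020 4.6364 1.6998 -3.0925]
Step 6: x=[5.7214 12.0510 17.7347 23.6352] v=[-1.4656 4.7409 1.8774 -3.2581]

Answer: 5.7214 12.0510 17.7347 23.6352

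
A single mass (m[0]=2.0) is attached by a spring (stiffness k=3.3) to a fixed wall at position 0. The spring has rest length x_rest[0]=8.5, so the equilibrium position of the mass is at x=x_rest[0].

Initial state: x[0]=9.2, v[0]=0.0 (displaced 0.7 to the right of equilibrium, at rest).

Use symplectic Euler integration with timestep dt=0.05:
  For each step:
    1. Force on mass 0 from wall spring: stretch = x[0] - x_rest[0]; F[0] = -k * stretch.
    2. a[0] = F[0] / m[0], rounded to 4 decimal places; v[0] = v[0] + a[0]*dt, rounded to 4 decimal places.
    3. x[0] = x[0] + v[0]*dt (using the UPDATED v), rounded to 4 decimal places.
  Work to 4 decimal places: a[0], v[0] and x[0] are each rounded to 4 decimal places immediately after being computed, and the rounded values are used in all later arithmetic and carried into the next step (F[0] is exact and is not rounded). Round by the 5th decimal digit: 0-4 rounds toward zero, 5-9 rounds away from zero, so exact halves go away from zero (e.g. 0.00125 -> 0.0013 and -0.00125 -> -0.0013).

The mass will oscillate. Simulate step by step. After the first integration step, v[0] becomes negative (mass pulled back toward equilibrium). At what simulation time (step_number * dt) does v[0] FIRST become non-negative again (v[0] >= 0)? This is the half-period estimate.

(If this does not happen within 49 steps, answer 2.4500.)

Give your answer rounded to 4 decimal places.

Step 0: x=[9.2000] v=[0.0000]
Step 1: x=[9.1971] v=[-0.0578]
Step 2: x=[9.1913] v=[-0.1153]
Step 3: x=[9.1827] v=[-0.1723]
Step 4: x=[9.1713] v=[-0.2286]
Step 5: x=[9.1571] v=[-0.2840]
Step 6: x=[9.1402] v=[-0.3382]
Step 7: x=[9.1207] v=[-0.3910]
Step 8: x=[9.0986] v=[-0.4422]
Step 9: x=[9.0740] v=[-0.4916]
Step 10: x=[9.0471] v=[-0.5390]
Step 11: x=[9.0179] v=[-0.5841]
Step 12: x=[8.9866] v=[-0.6268]
Step 13: x=[8.9533] v=[-0.6669]
Step 14: x=[8.9181] v=[-0.7043]
Step 15: x=[8.8812] v=[-0.7388]
Step 16: x=[8.8427] v=[-0.7703]
Step 17: x=[8.8028] v=[-0.7986]
Step 18: x=[8.7616] v=[-0.8236]
Step 19: x=[8.7193] v=[-0.8452]
Step 20: x=[8.6761] v=[-0.8633]
Step 21: x=[8.6322] v=[-0.8778]
Step 22: x=[8.5878] v=[-0.8887]
Step 23: x=[8.5430] v=[-0.8959]
Step 24: x=[8.4980] v=[-0.8995]
Step 25: x=[8.4530] v=[-0.8993]
Step 26: x=[8.4082] v=[-0.8954]
Step 27: x=[8.3638] v=[-0.8878]
Step 28: x=[8.3200] v=[-0.8766]
Step 29: x=[8.2769] v=[-0.8618]
Step 30: x=[8.2347] v=[-0.8434]
Step 31: x=[8.1936] v=[-0.8215]
Step 32: x=[8.1538] v=[-0.7962]
Step 33: x=[8.1154] v=[-0.7676]
Step 34: x=[8.0786] v=[-0.7359]
Step 35: x=[8.0435] v=[-0.7011]
Step 36: x=[8.0103] v=[-0.6634]
Step 37: x=[7.9792] v=[-0.6230]
Step 38: x=[7.9502] v=[-0.5800]
Step 39: x=[7.9235] v=[-0.5346]
Step 40: x=[7.8992] v=[-0.4870]
Step 41: x=[7.8773] v=[-0.4374]
Step 42: x=[7.8580] v=[-0.3860]
Step 43: x=[7.8414] v=[-0.3330]
Step 44: x=[7.8275] v=[-0.2787]
Step 45: x=[7.8163] v=[-0.2232]
Step 46: x=[7.8080] v=[-0.1668]
Step 47: x=[7.8025] v=[-0.1097]
Step 48: x=[7.7999] v=[-0.0522]
Step 49: x=[7.8002] v=[0.0056]
First v>=0 after going negative at step 49, time=2.4500

Answer: 2.4500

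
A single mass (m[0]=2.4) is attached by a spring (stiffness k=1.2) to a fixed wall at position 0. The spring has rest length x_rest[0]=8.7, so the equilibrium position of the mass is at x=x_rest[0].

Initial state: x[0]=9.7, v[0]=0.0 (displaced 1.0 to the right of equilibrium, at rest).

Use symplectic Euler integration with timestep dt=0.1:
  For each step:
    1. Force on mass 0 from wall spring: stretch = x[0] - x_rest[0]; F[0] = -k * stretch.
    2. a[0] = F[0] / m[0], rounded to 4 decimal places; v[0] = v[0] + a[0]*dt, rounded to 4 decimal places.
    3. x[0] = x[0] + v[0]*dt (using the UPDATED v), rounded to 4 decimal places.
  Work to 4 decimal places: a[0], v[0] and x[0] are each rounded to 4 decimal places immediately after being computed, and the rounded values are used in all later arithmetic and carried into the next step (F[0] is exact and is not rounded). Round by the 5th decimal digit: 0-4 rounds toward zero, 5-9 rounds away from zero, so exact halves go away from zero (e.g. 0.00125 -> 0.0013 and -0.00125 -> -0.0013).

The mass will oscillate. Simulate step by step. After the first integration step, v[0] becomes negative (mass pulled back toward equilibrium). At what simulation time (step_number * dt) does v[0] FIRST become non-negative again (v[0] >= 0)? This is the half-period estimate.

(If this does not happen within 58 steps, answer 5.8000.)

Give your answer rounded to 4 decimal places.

Answer: 4.5000

Derivation:
Step 0: x=[9.7000] v=[0.0000]
Step 1: x=[9.6950] v=[-0.0500]
Step 2: x=[9.6850] v=[-0.0998]
Step 3: x=[9.6701] v=[-0.1491]
Step 4: x=[9.6503] v=[-0.1976]
Step 5: x=[9.6258] v=[-0.2451]
Step 6: x=[9.5967] v=[-0.2914]
Step 7: x=[9.5631] v=[-0.3362]
Step 8: x=[9.5252] v=[-0.3794]
Step 9: x=[9.4831] v=[-0.4207]
Step 10: x=[9.4371] v=[-0.4599]
Step 11: x=[9.3874] v=[-0.4968]
Step 12: x=[9.3343] v=[-0.5312]
Step 13: x=[9.2780] v=[-0.5629]
Step 14: x=[9.2188] v=[-0.5918]
Step 15: x=[9.1570] v=[-0.6177]
Step 16: x=[9.0929] v=[-0.6406]
Step 17: x=[9.0269] v=[-0.6603]
Step 18: x=[8.9592] v=[-0.6767]
Step 19: x=[8.8902] v=[-0.6897]
Step 20: x=[8.8203] v=[-0.6992]
Step 21: x=[8.7498] v=[-0.7052]
Step 22: x=[8.6790] v=[-0.7077]
Step 23: x=[8.6083] v=[-0.7067]
Step 24: x=[8.5381] v=[-0.7021]
Step 25: x=[8.4687] v=[-0.6940]
Step 26: x=[8.4005] v=[-0.6824]
Step 27: x=[8.3338] v=[-0.6674]
Step 28: x=[8.2689] v=[-0.6491]
Step 29: x=[8.2062] v=[-0.6275]
Step 30: x=[8.1459] v=[-0.6028]
Step 31: x=[8.0884] v=[-0.5751]
Step 32: x=[8.0340] v=[-0.5445]
Step 33: x=[7.9829] v=[-0.5112]
Step 34: x=[7.9354] v=[-0.4753]
Step 35: x=[7.8917] v=[-0.4371]
Step 36: x=[7.8520] v=[-0.3967]
Step 37: x=[7.8166] v=[-0.3543]
Step 38: x=[7.7856] v=[-0.3101]
Step 39: x=[7.7592] v=[-0.2644]
Step 40: x=[7.7375] v=[-0.2174]
Step 41: x=[7.7206] v=[-0.1693]
Step 42: x=[7.7086] v=[-0.1203]
Step 43: x=[7.7015] v=[-0.0707]
Step 44: x=[7.6994] v=[-0.0208]
Step 45: x=[7.7023] v=[0.0292]
First v>=0 after going negative at step 45, time=4.5000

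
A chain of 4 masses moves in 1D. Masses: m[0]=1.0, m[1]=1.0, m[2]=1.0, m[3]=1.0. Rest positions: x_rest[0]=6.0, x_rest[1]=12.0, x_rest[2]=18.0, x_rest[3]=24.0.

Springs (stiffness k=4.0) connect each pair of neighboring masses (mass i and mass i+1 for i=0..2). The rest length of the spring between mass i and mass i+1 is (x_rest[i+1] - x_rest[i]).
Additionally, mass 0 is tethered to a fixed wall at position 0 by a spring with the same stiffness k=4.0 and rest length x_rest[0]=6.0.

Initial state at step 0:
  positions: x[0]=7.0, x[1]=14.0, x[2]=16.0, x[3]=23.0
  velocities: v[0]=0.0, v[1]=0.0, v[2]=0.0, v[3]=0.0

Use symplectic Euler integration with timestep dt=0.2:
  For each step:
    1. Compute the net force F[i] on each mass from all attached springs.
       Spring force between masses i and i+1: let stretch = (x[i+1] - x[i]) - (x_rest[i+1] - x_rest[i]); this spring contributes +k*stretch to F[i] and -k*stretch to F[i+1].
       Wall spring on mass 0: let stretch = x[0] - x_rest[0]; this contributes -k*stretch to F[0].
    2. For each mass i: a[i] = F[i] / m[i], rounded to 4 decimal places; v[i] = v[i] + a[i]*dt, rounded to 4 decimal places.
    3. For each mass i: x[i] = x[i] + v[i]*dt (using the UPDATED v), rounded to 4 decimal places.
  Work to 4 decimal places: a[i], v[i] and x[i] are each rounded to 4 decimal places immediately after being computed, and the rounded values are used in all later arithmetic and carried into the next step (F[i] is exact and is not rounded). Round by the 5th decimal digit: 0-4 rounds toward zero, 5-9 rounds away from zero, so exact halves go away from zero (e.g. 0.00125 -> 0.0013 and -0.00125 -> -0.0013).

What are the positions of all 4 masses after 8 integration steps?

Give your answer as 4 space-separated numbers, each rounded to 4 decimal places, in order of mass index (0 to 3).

Step 0: x=[7.0000 14.0000 16.0000 23.0000] v=[0.0000 0.0000 0.0000 0.0000]
Step 1: x=[7.0000 13.2000 16.8000 22.8400] v=[0.0000 -4.0000 4.0000 -0.8000]
Step 2: x=[6.8720 11.9840 17.9904 22.6736] v=[-0.6400 -6.0800 5.9520 -0.8320]
Step 3: x=[6.4624 10.9111 18.9691 22.7179] v=[-2.0480 -5.3645 4.8934 0.2214]
Step 4: x=[5.7306 10.4157 19.2583 23.1224] v=[-3.6590 -2.4771 1.4460 2.0224]
Step 5: x=[4.8315 10.5855 18.7509 23.8686] v=[-4.4954 0.8489 -2.5368 3.7311]
Step 6: x=[4.0800 11.1411 17.7559 24.7560] v=[-3.7574 2.7780 -4.9750 4.4369]
Step 7: x=[3.8055 11.6253 16.8225 25.4834] v=[-1.3725 2.4210 -4.6668 3.6368]
Step 8: x=[4.1733 11.6899 16.4433 25.7850] v=[1.8389 0.3229 -1.8958 1.5081]

Answer: 4.1733 11.6899 16.4433 25.7850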